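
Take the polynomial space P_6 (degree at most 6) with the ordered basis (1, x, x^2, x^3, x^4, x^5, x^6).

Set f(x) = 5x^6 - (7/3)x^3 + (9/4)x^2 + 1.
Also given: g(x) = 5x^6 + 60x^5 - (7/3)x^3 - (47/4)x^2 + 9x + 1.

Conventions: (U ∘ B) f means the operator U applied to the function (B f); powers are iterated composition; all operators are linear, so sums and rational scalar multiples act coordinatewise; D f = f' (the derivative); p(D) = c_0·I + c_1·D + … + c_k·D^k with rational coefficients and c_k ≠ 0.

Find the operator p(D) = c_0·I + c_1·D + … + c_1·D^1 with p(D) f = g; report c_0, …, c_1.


D^0 f = 5x^6 - (7/3)x^3 + (9/4)x^2 + 1
D^1 f = 30x^5 - 7x^2 + (9/2)x
matching coefficients of g against c_0 f + c_1 Df + … from the top degree down determines the c_i
solution: c_0 = 1, c_1 = 2

p(D) = I + 2·D, i.e. c_0 = 1, c_1 = 2


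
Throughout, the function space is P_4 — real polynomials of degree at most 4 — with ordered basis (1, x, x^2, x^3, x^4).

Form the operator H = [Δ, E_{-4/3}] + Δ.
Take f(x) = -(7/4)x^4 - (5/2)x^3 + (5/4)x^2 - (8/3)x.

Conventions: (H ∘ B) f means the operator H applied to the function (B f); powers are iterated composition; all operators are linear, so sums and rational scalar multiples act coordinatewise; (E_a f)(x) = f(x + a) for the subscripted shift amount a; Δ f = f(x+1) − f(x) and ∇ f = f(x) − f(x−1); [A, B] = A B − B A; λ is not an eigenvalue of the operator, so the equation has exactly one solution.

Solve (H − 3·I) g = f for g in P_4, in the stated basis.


g(x) = (7/12)x^4 + (29/18)x^3 + (85/36)x^2 + (131/27)x + 254/81

write g with unknown coordinates in the stated basis and equate coefficients in (H − 3·I) g = f
solving from the highest basis element down gives g = (7/12)x^4 + (29/18)x^3 + (85/36)x^2 + (131/27)x + 254/81
check: H g = (7/3)x^3 + (25/3)x^2 + (107/9)x + 254/27
so H g − 3·g = -(7/4)x^4 - (5/2)x^3 + (5/4)x^2 - (8/3)x = f ✓


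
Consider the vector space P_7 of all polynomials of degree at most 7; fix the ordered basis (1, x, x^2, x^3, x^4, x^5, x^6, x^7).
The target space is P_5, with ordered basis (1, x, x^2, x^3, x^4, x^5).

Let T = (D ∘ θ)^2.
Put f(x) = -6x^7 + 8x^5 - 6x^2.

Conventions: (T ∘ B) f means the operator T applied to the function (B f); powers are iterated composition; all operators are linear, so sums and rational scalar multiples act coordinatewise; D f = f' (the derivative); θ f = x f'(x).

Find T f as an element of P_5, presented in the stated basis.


θ f = -42x^7 + 40x^5 - 12x^2
D θ f = -294x^6 + 200x^4 - 24x
θ (D ∘ θ) f = -1764x^6 + 800x^4 - 24x
D θ (D ∘ θ) f = -10584x^5 + 3200x^3 - 24

the result is g(x) = -10584x^5 + 3200x^3 - 24


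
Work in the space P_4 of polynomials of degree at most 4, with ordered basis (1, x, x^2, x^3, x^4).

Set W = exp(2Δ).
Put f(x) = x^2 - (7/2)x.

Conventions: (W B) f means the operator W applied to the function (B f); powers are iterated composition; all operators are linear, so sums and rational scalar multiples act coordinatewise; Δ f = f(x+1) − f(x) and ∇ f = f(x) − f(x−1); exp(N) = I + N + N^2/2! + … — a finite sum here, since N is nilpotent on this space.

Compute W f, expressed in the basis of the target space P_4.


the image equals g(x) = x^2 + (1/2)x - 1

order-1 term: 4x - 5
order-2 term: 4
the series for exp(2Δ) f terminates at order 2
exp(2Δ) f = x^2 + (1/2)x - 1


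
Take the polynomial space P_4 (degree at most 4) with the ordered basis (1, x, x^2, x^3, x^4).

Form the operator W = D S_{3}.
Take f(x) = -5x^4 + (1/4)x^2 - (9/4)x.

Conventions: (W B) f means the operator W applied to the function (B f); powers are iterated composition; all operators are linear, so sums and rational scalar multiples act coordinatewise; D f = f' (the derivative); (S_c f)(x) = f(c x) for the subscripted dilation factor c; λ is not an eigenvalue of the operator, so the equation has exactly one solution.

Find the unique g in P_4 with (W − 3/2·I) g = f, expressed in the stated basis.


g(x) = (10/3)x^4 + 720x^3 + (233279/6)x^2 + (933119/2)x + 933119

write g with unknown coordinates in the stated basis and equate coefficients in (W − 3/2·I) g = f
solving from the highest basis element down gives g = (10/3)x^4 + 720x^3 + (233279/6)x^2 + (933119/2)x + 933119
check: W g = 1080x^3 + 58320x^2 + 699837x + 2799357/2
so W g − 3/2·g = -5x^4 + (1/4)x^2 - (9/4)x = f ✓


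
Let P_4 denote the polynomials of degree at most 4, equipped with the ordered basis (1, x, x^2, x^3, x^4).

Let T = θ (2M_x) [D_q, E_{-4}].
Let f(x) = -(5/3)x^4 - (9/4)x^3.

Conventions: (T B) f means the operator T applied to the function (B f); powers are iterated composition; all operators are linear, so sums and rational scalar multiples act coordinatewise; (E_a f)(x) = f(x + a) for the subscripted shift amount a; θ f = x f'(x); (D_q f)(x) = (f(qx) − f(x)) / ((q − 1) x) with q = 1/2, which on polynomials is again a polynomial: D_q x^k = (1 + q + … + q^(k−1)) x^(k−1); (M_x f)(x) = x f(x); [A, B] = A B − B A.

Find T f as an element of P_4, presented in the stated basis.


E_{-4} f = -(5/3)x^4 + (293/12)x^3 - 133x^2 + (956/3)x - 848/3
D_q E_{-4} f = -(25/8)x^3 + (2051/48)x^2 - (399/2)x + 956/3
D_q f = -(25/8)x^3 - (63/16)x^2
E_{-4} D_q f = -(25/8)x^3 + (537/16)x^2 - (237/2)x + 137
[D_q, E_{-4}] f = (55/6)x^2 - 81x + 545/3
M_x [D_q, E_{-4}] f = (55/6)x^3 - 81x^2 + (545/3)x
(2M_x) [D_q, E_{-4}] f = (55/3)x^3 - 162x^2 + (1090/3)x
θ (2M_x) [D_q, E_{-4}] f = 55x^3 - 324x^2 + (1090/3)x

the image equals g(x) = 55x^3 - 324x^2 + (1090/3)x


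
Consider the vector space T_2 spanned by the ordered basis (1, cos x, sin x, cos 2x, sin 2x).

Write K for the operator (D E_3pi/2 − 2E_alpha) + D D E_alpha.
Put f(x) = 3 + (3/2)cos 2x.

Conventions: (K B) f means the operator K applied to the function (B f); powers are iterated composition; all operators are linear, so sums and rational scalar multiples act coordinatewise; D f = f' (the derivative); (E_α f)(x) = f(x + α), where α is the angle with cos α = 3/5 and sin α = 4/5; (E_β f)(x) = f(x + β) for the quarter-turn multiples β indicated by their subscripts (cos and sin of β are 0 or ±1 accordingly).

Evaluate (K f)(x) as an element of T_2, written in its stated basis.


the image equals g(x) = -6 + (63/25)cos 2x + (291/25)sin 2x

E_3pi/2 f = 3 - (3/2)cos 2x
D E_3pi/2 f = 3sin 2x
E_alpha f = 3 - (21/50)cos 2x - (36/25)sin 2x
(-2E_alpha) f = -6 + (21/25)cos 2x + (72/25)sin 2x
(D E_3pi/2 − 2E_alpha) f = -6 + (21/25)cos 2x + (147/25)sin 2x
E_alpha f = 3 - (21/50)cos 2x - (36/25)sin 2x
D E_alpha f = -(72/25)cos 2x + (21/25)sin 2x
D D E_alpha f = (42/25)cos 2x + (144/25)sin 2x
((D E_3pi/2 − 2E_alpha) + D D E_alpha) f = -6 + (63/25)cos 2x + (291/25)sin 2x


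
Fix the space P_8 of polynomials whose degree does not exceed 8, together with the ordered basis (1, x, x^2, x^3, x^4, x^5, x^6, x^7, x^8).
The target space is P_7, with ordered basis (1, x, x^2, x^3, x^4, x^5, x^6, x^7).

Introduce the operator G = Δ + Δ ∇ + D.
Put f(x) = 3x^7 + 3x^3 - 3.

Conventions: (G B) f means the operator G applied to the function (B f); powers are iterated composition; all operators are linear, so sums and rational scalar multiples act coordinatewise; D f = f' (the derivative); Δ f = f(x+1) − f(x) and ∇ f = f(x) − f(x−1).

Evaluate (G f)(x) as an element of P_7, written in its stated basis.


the result is g(x) = 42x^6 + 189x^5 + 105x^4 + 315x^3 + 81x^2 + 90x + 6

Δ f = 21x^6 + 63x^5 + 105x^4 + 105x^3 + 72x^2 + 30x + 6
∇ f = 21x^6 - 63x^5 + 105x^4 - 105x^3 + 72x^2 - 30x + 6
Δ ∇ f = 126x^5 + 210x^3 + 60x
D f = 21x^6 + 9x^2
(Δ + Δ ∇ + D) f = 42x^6 + 189x^5 + 105x^4 + 315x^3 + 81x^2 + 90x + 6


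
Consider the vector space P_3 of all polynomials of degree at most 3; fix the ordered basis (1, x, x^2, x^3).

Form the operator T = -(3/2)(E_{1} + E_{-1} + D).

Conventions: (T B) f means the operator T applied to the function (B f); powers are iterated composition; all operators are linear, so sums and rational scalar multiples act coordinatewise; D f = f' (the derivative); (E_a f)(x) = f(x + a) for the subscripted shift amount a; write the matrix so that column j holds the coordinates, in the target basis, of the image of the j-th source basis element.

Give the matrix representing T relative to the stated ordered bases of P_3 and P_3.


image of 1: -3
image of x: -3x - 3/2
image of x^2: -3x^2 - 3x - 3
image of x^3: -3x^3 - (9/2)x^2 - 9x
each image's coordinates form column j of the matrix

the matrix is [[-3, -3/2, -3, 0]; [0, -3, -3, -9]; [0, 0, -3, -9/2]; [0, 0, 0, -3]] (rows listed top to bottom)


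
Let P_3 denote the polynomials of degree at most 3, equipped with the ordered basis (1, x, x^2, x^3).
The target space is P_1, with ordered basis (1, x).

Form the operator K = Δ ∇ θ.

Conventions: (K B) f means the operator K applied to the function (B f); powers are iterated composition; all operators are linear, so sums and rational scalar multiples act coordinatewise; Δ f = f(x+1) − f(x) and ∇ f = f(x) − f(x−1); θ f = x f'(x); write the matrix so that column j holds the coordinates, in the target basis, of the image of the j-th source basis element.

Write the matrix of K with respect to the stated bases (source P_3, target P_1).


image of 1: 0
image of x: 0
image of x^2: 4
image of x^3: 18x
each image's coordinates form column j of the matrix

the matrix is [[0, 0, 4, 0]; [0, 0, 0, 18]] (rows listed top to bottom)


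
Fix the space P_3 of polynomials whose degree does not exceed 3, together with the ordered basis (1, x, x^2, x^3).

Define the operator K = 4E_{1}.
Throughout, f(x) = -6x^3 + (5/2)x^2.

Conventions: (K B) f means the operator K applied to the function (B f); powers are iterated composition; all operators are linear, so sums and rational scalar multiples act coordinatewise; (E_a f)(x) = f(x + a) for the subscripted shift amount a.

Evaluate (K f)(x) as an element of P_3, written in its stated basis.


E_{1} f = -6x^3 - (31/2)x^2 - 13x - 7/2
(4E_{1}) f = -24x^3 - 62x^2 - 52x - 14

g(x) = -24x^3 - 62x^2 - 52x - 14


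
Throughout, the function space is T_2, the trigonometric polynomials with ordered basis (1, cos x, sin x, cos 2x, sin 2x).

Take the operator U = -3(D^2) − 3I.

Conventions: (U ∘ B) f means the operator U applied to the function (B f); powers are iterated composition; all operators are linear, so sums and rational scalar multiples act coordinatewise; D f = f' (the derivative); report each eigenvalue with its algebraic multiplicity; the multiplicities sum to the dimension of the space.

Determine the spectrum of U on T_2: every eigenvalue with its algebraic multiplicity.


λ = -3 (multiplicity 1), λ = 0 (multiplicity 2), λ = 9 (multiplicity 2)

image of 1: -3
image of cos x: 0
image of sin x: 0
image of cos 2x: 9cos 2x
image of sin 2x: 9sin 2x
the matrix is diagonal; its diagonal is (-3, 0, 0, 9, 9)
for a triangular matrix the eigenvalues are the diagonal entries, with algebraic multiplicity their repetition count


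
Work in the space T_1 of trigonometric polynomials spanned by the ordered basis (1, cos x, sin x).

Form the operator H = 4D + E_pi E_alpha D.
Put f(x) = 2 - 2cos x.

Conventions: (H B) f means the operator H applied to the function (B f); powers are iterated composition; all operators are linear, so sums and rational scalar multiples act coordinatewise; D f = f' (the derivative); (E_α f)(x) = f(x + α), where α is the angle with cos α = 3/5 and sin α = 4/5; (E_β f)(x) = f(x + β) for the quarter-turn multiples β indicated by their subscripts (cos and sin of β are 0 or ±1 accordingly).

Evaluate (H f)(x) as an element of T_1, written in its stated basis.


D f = 2sin x
(4D) f = 8sin x
D f = 2sin x
E_alpha D f = (8/5)cos x + (6/5)sin x
E_pi E_alpha D f = -(8/5)cos x - (6/5)sin x
(4D + E_pi E_alpha D) f = -(8/5)cos x + (34/5)sin x

the result is g(x) = -(8/5)cos x + (34/5)sin x


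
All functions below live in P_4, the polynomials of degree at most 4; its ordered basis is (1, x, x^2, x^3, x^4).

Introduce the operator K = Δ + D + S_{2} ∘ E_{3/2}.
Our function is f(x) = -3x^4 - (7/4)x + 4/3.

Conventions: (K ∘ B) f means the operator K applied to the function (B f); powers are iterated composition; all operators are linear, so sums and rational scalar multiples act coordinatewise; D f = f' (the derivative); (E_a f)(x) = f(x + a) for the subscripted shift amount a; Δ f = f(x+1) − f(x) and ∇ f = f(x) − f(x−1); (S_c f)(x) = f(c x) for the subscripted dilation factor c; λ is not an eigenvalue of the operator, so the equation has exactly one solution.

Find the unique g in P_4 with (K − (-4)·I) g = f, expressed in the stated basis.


write g with unknown coordinates in the stated basis and equate coefficients in (K − (-4)·I) g = f
solving from the highest basis element down gives g = -(3/20)x^4 + (7/10)x^3 - (39/40)x^2 + (11/60)x + 1639/4800
check: K g = -(12/5)x^4 - (14/5)x^3 + (39/10)x^2 - (149/60)x - 13/400
so K g − (-4)·g = -3x^4 - (7/4)x + 4/3 = f ✓

g(x) = -(3/20)x^4 + (7/10)x^3 - (39/40)x^2 + (11/60)x + 1639/4800


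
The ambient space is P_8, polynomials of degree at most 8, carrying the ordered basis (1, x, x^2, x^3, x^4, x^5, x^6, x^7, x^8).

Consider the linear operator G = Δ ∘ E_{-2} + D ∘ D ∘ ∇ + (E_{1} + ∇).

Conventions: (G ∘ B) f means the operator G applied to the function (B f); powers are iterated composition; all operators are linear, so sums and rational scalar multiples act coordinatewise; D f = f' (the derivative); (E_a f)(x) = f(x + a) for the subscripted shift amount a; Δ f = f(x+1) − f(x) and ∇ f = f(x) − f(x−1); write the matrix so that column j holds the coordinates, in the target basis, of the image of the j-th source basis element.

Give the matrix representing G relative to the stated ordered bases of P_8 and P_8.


the matrix is [[1, 3, -3, 15, -27, 53, -93, 171, -311]; [0, 1, 6, -9, 60, -135, 318, -651, 1368]; [0, 0, 1, 9, -18, 150, -405, 1113, -2604]; [0, 0, 0, 1, 12, -30, 300, -945, 2968]; [0, 0, 0, 0, 1, 15, -45, 525, -1890]; [0, 0, 0, 0, 0, 1, 18, -63, 840]; [0, 0, 0, 0, 0, 0, 1, 21, -84]; [0, 0, 0, 0, 0, 0, 0, 1, 24]; [0, 0, 0, 0, 0, 0, 0, 0, 1]] (rows listed top to bottom)

image of 1: 1
image of x: x + 3
image of x^2: x^2 + 6x - 3
image of x^3: x^3 + 9x^2 - 9x + 15
image of x^4: x^4 + 12x^3 - 18x^2 + 60x - 27
image of x^5: x^5 + 15x^4 - 30x^3 + 150x^2 - 135x + 53
image of x^6: x^6 + 18x^5 - 45x^4 + 300x^3 - 405x^2 + 318x - 93
image of x^7: x^7 + 21x^6 - 63x^5 + 525x^4 - 945x^3 + 1113x^2 - 651x + 171
image of x^8: x^8 + 24x^7 - 84x^6 + 840x^5 - 1890x^4 + 2968x^3 - 2604x^2 + 1368x - 311
each image's coordinates form column j of the matrix


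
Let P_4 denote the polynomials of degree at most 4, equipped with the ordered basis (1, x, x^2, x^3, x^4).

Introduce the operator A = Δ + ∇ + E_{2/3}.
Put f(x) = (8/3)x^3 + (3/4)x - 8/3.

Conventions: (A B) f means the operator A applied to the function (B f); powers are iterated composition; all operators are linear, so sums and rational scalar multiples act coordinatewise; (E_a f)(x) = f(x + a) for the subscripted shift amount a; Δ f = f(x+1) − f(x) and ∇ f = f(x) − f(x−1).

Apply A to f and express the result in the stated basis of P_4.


Δ f = 8x^2 + 8x + 41/12
∇ f = 8x^2 - 8x + 41/12
E_{2/3} f = (8/3)x^3 + (16/3)x^2 + (155/36)x - 223/162
(Δ + ∇ + E_{2/3}) f = (8/3)x^3 + (64/3)x^2 + (155/36)x + 442/81

g(x) = (8/3)x^3 + (64/3)x^2 + (155/36)x + 442/81


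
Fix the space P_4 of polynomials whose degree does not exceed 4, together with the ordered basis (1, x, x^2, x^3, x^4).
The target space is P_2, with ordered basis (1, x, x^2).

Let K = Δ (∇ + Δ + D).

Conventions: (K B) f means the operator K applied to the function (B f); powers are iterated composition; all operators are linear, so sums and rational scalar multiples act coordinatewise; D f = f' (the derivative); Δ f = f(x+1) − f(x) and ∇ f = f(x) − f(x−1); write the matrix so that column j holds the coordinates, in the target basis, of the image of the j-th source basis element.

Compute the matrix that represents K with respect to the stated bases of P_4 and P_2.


image of 1: 0
image of x: 0
image of x^2: 6
image of x^3: 18x + 9
image of x^4: 36x^2 + 36x + 20
each image's coordinates form column j of the matrix

the matrix is [[0, 0, 6, 9, 20]; [0, 0, 0, 18, 36]; [0, 0, 0, 0, 36]] (rows listed top to bottom)


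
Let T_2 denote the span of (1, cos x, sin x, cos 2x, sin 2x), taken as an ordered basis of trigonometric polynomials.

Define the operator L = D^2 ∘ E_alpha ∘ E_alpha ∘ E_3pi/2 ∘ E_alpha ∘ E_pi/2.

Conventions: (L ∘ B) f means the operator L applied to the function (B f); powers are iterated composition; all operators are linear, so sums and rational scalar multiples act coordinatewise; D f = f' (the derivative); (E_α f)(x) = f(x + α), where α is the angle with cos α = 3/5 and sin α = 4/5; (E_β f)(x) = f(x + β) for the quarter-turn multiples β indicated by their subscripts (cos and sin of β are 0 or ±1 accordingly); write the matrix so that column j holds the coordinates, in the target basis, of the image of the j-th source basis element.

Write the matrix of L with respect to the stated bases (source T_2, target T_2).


the matrix is [[0, 0, 0, 0, 0]; [0, 117/125, -44/125, 0, 0]; [0, 44/125, 117/125, 0, 0]; [0, 0, 0, -47012/15625, 41184/15625]; [0, 0, 0, -41184/15625, -47012/15625]] (rows listed top to bottom)

image of 1: 0
image of cos x: (117/125)cos x + (44/125)sin x
image of sin x: -(44/125)cos x + (117/125)sin x
image of cos 2x: -(47012/15625)cos 2x - (41184/15625)sin 2x
image of sin 2x: (41184/15625)cos 2x - (47012/15625)sin 2x
each image's coordinates form column j of the matrix


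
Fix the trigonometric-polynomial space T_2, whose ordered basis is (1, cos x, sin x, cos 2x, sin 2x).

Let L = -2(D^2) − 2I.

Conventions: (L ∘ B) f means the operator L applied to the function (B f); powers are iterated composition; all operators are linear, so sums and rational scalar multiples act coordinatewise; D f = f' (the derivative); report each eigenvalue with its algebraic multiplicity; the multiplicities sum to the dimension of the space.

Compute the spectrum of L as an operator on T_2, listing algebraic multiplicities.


λ = -2 (multiplicity 1), λ = 0 (multiplicity 2), λ = 6 (multiplicity 2)

image of 1: -2
image of cos x: 0
image of sin x: 0
image of cos 2x: 6cos 2x
image of sin 2x: 6sin 2x
the matrix is diagonal; its diagonal is (-2, 0, 0, 6, 6)
for a triangular matrix the eigenvalues are the diagonal entries, with algebraic multiplicity their repetition count


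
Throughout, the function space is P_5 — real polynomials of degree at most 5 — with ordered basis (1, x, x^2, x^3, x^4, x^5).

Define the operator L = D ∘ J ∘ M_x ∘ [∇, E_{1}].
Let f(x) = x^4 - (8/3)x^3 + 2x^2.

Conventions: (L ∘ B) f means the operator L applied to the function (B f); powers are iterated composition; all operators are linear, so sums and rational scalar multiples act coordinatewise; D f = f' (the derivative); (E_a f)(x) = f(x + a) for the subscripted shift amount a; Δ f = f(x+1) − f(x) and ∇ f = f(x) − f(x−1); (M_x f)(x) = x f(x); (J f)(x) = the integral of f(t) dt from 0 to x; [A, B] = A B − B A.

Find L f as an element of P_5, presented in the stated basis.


the result is g(x) = 0

E_{1} f = x^4 + (4/3)x^3 + 1/3
∇ E_{1} f = 4x^3 - 2x^2 + 1/3
∇ f = 4x^3 - 14x^2 + 16x - 17/3
E_{1} ∇ f = 4x^3 - 2x^2 + 1/3
[∇, E_{1}] f = 0
M_x [∇, E_{1}] f = 0
J M_x [∇, E_{1}] f = 0
D (J ∘ M_x) [∇, E_{1}] f = 0


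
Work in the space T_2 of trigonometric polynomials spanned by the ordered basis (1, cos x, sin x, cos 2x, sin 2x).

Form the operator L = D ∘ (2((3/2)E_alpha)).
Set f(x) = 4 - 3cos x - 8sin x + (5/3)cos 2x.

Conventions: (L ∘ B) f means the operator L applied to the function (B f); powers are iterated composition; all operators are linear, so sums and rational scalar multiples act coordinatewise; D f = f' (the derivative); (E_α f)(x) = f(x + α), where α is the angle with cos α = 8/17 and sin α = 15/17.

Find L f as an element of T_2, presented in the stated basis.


the result is g(x) = -(57/17)cos x + (432/17)sin x - (2400/289)cos 2x + (1610/289)sin 2x

E_alpha f = 4 - (144/17)cos x - (19/17)sin x - (805/867)cos 2x - (400/289)sin 2x
((3/2)E_alpha) f = 6 - (216/17)cos x - (57/34)sin x - (805/578)cos 2x - (600/289)sin 2x
(2((3/2)E_alpha)) f = 12 - (432/17)cos x - (57/17)sin x - (805/289)cos 2x - (1200/289)sin 2x
D (2((3/2)E_alpha)) f = -(57/17)cos x + (432/17)sin x - (2400/289)cos 2x + (1610/289)sin 2x


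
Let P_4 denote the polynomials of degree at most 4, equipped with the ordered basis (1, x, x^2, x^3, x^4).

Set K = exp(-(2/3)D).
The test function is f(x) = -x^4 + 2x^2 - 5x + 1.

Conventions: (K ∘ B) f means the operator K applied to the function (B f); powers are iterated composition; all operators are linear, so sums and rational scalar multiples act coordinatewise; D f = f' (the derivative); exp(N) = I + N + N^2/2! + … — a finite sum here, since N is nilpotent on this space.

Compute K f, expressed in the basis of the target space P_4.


g(x) = -x^4 + (8/3)x^3 - (2/3)x^2 - (175/27)x + 407/81

order-1 term: (8/3)x^3 - (8/3)x + 10/3
order-2 term: -(8/3)x^2 + 8/9
order-3 term: (32/27)x
order-4 term: -16/81
the series for exp(-(2/3)D) f terminates at order 4
exp(-(2/3)D) f = -x^4 + (8/3)x^3 - (2/3)x^2 - (175/27)x + 407/81


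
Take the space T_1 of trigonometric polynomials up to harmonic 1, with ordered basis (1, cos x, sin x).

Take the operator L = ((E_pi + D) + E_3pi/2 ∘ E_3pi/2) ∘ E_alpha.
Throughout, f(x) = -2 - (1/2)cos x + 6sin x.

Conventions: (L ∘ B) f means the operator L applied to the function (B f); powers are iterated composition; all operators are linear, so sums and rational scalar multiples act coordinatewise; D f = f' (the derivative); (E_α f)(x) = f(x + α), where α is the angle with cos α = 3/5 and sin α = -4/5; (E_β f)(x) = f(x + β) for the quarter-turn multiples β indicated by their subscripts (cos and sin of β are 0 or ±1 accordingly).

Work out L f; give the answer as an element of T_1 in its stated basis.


the result is g(x) = -4 + (67/5)cos x - (13/10)sin x

E_alpha f = -2 - (51/10)cos x + (16/5)sin x
E_pi E_alpha f = -2 + (51/10)cos x - (16/5)sin x
D E_alpha f = (16/5)cos x + (51/10)sin x
(E_pi + D) E_alpha f = -2 + (83/10)cos x + (19/10)sin x
E_3pi/2 E_alpha f = -2 - (16/5)cos x - (51/10)sin x
E_3pi/2 E_3pi/2 E_alpha f = -2 + (51/10)cos x - (16/5)sin x
((E_pi + D) + E_3pi/2 ∘ E_3pi/2) E_alpha f = -4 + (67/5)cos x - (13/10)sin x


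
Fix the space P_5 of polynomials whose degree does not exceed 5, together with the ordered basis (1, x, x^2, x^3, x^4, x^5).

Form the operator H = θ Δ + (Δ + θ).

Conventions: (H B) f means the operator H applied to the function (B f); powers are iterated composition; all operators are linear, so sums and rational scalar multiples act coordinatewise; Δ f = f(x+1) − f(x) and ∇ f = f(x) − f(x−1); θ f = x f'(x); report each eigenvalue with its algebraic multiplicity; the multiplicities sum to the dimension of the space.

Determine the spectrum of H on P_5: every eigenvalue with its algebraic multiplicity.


image of 1: 0
image of x: x + 1
image of x^2: 2x^2 + 4x + 1
image of x^3: 3x^3 + 9x^2 + 6x + 1
image of x^4: 4x^4 + 16x^3 + 18x^2 + 8x + 1
image of x^5: 5x^5 + 25x^4 + 40x^3 + 30x^2 + 10x + 1
the matrix is upper triangular; its diagonal is (0, 1, 2, 3, 4, 5)
for a triangular matrix the eigenvalues are the diagonal entries, with algebraic multiplicity their repetition count

λ = 0 (multiplicity 1), λ = 1 (multiplicity 1), λ = 2 (multiplicity 1), λ = 3 (multiplicity 1), λ = 4 (multiplicity 1), λ = 5 (multiplicity 1)


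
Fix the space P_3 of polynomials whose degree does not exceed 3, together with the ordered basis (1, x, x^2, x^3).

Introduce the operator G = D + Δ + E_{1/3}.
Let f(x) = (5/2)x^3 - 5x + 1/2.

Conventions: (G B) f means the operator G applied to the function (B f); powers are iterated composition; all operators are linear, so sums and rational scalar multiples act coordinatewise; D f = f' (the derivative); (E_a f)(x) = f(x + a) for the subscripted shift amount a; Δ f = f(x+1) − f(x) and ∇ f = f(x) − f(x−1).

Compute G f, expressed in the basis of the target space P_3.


D f = (15/2)x^2 - 5
Δ f = (15/2)x^2 + (15/2)x - 5/2
E_{1/3} f = (5/2)x^3 + (5/2)x^2 - (25/6)x - 29/27
(D + Δ + E_{1/3}) f = (5/2)x^3 + (35/2)x^2 + (10/3)x - 463/54

g(x) = (5/2)x^3 + (35/2)x^2 + (10/3)x - 463/54


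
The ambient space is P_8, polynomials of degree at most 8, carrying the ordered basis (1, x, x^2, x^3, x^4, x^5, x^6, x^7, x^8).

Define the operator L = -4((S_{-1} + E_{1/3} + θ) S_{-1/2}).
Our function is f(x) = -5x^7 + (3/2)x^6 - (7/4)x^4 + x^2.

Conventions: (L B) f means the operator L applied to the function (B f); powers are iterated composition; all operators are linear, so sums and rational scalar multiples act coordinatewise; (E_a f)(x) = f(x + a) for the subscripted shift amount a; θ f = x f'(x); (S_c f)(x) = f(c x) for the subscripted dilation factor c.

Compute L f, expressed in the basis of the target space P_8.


S_{-1/2} f = (5/128)x^7 + (3/128)x^6 - (7/64)x^4 + (1/4)x^2
S_{-1} S_{-1/2} f = -(5/128)x^7 + (3/128)x^6 - (7/64)x^4 + (1/4)x^2
E_{1/3} S_{-1/2} f = (5/128)x^7 + (11/96)x^6 + (53/384)x^5 - (17/864)x^4 - (1157/10368)x^3 + (479/2592)x^2 + (14129/93312)x + 1853/69984
θ S_{-1/2} f = (35/128)x^7 + (9/64)x^6 - (7/16)x^4 + (1/2)x^2
(S_{-1} + E_{1/3} + θ) S_{-1/2} f = (35/128)x^7 + (107/384)x^6 + (53/384)x^5 - (979/1728)x^4 - (1157/10368)x^3 + (2423/2592)x^2 + (14129/93312)x + 1853/69984
(-4((S_{-1} + E_{1/3} + θ) S_{-1/2})) f = -(35/32)x^7 - (107/96)x^6 - (53/96)x^5 + (979/432)x^4 + (1157/2592)x^3 - (2423/648)x^2 - (14129/23328)x - 1853/17496

the result is g(x) = -(35/32)x^7 - (107/96)x^6 - (53/96)x^5 + (979/432)x^4 + (1157/2592)x^3 - (2423/648)x^2 - (14129/23328)x - 1853/17496


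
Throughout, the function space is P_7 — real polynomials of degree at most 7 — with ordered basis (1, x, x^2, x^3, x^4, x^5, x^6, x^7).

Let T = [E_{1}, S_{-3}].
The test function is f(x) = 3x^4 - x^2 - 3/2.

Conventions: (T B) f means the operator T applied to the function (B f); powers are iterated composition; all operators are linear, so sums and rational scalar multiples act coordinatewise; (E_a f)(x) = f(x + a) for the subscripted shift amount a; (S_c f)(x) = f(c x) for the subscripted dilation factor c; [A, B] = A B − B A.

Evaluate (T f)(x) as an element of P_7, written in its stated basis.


S_{-3} f = 243x^4 - 9x^2 - 3/2
E_{1} S_{-3} f = 243x^4 + 972x^3 + 1449x^2 + 954x + 465/2
E_{1} f = 3x^4 + 12x^3 + 17x^2 + 10x + 1/2
S_{-3} E_{1} f = 243x^4 - 324x^3 + 153x^2 - 30x + 1/2
[E_{1}, S_{-3}] f = 1296x^3 + 1296x^2 + 984x + 232

g(x) = 1296x^3 + 1296x^2 + 984x + 232


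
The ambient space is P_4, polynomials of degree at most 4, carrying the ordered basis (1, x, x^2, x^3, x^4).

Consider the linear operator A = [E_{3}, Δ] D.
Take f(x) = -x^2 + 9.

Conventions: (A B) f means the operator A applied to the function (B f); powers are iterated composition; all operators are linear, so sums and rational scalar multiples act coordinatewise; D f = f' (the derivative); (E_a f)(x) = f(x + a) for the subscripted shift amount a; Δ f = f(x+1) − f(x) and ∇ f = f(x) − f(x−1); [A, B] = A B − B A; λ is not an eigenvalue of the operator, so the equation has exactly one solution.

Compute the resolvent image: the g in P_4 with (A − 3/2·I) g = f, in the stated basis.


write g with unknown coordinates in the stated basis and equate coefficients in (A − 3/2·I) g = f
solving from the highest basis element down gives g = (2/3)x^2 - 6
check: A g = 0
so A g − 3/2·g = -x^2 + 9 = f ✓

the image equals g(x) = (2/3)x^2 - 6


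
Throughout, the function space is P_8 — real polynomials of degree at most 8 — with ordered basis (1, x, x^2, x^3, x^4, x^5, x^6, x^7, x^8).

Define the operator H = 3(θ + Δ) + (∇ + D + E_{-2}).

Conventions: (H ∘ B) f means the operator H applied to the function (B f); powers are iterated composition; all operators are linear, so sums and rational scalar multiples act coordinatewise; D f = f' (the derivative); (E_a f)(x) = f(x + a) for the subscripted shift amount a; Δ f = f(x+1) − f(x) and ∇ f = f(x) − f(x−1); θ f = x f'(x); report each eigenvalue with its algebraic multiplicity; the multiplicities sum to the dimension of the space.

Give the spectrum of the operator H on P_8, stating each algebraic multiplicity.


λ = 1 (multiplicity 1), λ = 4 (multiplicity 1), λ = 7 (multiplicity 1), λ = 10 (multiplicity 1), λ = 13 (multiplicity 1), λ = 16 (multiplicity 1), λ = 19 (multiplicity 1), λ = 22 (multiplicity 1), λ = 25 (multiplicity 1)

image of 1: 1
image of x: 4x + 3
image of x^2: 7x^2 + 6x + 6
image of x^3: 10x^3 + 9x^2 + 18x - 4
image of x^4: 13x^4 + 12x^3 + 36x^2 - 16x + 18
image of x^5: 16x^5 + 15x^4 + 60x^3 - 40x^2 + 90x - 28
image of x^6: 19x^6 + 18x^5 + 90x^4 - 80x^3 + 270x^2 - 168x + 66
image of x^7: 22x^7 + 21x^6 + 126x^5 - 140x^4 + 630x^3 - 588x^2 + 462x - 124
image of x^8: 25x^8 + 24x^7 + 168x^6 - 224x^5 + 1260x^4 - 1568x^3 + 1848x^2 - 992x + 258
the matrix is upper triangular; its diagonal is (1, 4, 7, 10, 13, 16, 19, 22, 25)
for a triangular matrix the eigenvalues are the diagonal entries, with algebraic multiplicity their repetition count


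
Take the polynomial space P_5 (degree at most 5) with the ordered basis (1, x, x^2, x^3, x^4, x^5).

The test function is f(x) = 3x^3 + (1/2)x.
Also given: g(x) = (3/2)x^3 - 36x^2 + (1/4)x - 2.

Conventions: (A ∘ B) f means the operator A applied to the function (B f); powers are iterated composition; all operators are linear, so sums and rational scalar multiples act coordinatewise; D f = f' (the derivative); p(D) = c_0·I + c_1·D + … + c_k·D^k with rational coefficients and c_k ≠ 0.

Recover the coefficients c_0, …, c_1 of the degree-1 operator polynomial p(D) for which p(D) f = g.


D^0 f = 3x^3 + (1/2)x
D^1 f = 9x^2 + 1/2
matching coefficients of g against c_0 f + c_1 Df + … from the top degree down determines the c_i
solution: c_0 = 1/2, c_1 = -4

c_0 = 1/2, c_1 = -4


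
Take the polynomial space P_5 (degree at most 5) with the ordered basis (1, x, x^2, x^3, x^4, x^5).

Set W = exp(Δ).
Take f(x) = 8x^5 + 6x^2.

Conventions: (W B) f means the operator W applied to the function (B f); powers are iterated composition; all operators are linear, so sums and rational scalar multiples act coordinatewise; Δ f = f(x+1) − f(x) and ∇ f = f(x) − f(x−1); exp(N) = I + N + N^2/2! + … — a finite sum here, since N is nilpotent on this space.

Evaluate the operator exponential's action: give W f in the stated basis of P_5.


order-1 term: 40x^4 + 80x^3 + 80x^2 + 52x + 14
order-2 term: 80x^3 + 240x^2 + 280x + 126
order-3 term: 80x^2 + 240x + 200
order-4 term: 40x + 80
order-5 term: 8
the series for exp(Δ) f terminates at order 5
exp(Δ) f = 8x^5 + 40x^4 + 160x^3 + 406x^2 + 612x + 428

the image equals g(x) = 8x^5 + 40x^4 + 160x^3 + 406x^2 + 612x + 428


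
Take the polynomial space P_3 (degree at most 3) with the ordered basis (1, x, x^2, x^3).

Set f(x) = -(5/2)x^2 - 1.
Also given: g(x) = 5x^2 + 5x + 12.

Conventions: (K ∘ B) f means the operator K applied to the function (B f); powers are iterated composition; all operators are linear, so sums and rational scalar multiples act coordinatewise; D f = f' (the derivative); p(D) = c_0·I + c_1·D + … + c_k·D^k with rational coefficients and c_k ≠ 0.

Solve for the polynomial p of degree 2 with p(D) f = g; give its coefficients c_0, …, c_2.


D^0 f = -(5/2)x^2 - 1
D^1 f = -5x
D^2 f = -5
matching coefficients of g against c_0 f + c_1 Df + … from the top degree down determines the c_i
solution: c_0 = -2, c_1 = -1, c_2 = -2

c_0 = -2, c_1 = -1, c_2 = -2


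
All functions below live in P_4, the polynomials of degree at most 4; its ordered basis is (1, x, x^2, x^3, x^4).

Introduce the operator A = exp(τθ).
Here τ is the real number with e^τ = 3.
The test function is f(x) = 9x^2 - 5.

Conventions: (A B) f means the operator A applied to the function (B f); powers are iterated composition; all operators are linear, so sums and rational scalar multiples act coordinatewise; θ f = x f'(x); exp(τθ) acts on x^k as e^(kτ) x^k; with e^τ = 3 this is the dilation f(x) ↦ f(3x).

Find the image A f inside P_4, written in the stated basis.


exp(τθ) x^k = e^(kτ) x^k; with e^τ = 3 this sends x^k to 3^k x^k
x^2 ↦ 9 x^2
applying this coordinatewise to f: exp(τθ) f = 81x^2 - 5

the image equals g(x) = 81x^2 - 5


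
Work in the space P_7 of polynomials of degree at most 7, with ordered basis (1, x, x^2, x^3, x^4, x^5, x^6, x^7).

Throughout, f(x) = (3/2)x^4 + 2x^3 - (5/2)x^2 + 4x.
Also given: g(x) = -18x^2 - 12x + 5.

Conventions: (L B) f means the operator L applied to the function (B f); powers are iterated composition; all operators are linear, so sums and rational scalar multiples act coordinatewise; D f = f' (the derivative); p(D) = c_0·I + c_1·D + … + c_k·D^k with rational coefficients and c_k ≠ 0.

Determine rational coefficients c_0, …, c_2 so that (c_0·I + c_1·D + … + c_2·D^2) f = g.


D^0 f = (3/2)x^4 + 2x^3 - (5/2)x^2 + 4x
D^1 f = 6x^3 + 6x^2 - 5x + 4
D^2 f = 18x^2 + 12x - 5
matching coefficients of g against c_0 f + c_1 Df + … from the top degree down determines the c_i
solution: c_0 = 0, c_1 = 0, c_2 = -1

p(D) = -D^2, i.e. c_0 = 0, c_1 = 0, c_2 = -1


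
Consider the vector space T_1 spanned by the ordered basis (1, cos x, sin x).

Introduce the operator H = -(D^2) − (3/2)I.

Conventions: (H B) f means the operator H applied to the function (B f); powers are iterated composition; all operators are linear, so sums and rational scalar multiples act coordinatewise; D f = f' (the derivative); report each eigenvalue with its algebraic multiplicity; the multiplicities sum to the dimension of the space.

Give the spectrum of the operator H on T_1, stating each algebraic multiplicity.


λ = -3/2 (multiplicity 1), λ = -1/2 (multiplicity 2)

image of 1: -3/2
image of cos x: -(1/2)cos x
image of sin x: -(1/2)sin x
the matrix is diagonal; its diagonal is (-3/2, -1/2, -1/2)
for a triangular matrix the eigenvalues are the diagonal entries, with algebraic multiplicity their repetition count


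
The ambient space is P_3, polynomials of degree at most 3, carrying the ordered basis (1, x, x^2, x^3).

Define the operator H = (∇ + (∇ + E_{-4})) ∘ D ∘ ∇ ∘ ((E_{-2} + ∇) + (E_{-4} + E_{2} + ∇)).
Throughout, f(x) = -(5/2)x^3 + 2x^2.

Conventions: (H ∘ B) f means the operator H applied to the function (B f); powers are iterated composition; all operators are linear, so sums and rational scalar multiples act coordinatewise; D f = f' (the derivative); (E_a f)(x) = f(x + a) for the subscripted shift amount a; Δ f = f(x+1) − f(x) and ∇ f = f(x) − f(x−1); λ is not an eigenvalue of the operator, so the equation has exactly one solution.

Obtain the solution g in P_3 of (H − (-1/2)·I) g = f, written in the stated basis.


write g with unknown coordinates in the stated basis and equate coefficients in (H − (-1/2)·I) g = f
solving from the highest basis element down gives g = -5x^3 + 4x^2 + 180x - 618
check: H g = -90x + 309
so H g − (-1/2)·g = -(5/2)x^3 + 2x^2 = f ✓

the result is g(x) = -5x^3 + 4x^2 + 180x - 618


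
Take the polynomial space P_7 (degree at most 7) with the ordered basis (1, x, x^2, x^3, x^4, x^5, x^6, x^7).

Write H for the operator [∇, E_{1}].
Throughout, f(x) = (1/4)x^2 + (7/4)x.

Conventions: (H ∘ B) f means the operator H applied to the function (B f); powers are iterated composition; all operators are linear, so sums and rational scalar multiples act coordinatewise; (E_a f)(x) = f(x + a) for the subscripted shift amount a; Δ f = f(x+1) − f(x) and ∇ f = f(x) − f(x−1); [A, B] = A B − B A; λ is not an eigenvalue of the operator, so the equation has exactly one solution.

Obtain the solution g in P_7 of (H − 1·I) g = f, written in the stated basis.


g(x) = -(1/4)x^2 - (7/4)x

write g with unknown coordinates in the stated basis and equate coefficients in (H − 1·I) g = f
solving from the highest basis element down gives g = -(1/4)x^2 - (7/4)x
check: H g = 0
so H g − 1·g = (1/4)x^2 + (7/4)x = f ✓


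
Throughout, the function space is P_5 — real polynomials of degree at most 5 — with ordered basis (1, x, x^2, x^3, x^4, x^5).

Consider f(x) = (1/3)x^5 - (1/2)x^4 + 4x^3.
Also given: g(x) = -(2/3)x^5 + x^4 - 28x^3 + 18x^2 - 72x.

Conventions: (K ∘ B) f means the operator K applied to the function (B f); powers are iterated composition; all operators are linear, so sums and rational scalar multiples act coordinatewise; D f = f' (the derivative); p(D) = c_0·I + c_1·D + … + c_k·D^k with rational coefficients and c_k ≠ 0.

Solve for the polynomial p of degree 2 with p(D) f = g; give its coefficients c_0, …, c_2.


D^0 f = (1/3)x^5 - (1/2)x^4 + 4x^3
D^1 f = (5/3)x^4 - 2x^3 + 12x^2
D^2 f = (20/3)x^3 - 6x^2 + 24x
matching coefficients of g against c_0 f + c_1 Df + … from the top degree down determines the c_i
solution: c_0 = -2, c_1 = 0, c_2 = -3

c_0 = -2, c_1 = 0, c_2 = -3


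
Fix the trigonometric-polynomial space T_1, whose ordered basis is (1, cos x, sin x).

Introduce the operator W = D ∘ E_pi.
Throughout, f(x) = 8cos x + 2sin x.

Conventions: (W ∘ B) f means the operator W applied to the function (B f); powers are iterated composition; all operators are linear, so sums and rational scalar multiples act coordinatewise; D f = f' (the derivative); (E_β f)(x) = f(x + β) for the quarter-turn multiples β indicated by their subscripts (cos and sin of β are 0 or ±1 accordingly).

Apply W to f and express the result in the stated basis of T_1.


E_pi f = -8cos x - 2sin x
D E_pi f = -2cos x + 8sin x

the result is g(x) = -2cos x + 8sin x


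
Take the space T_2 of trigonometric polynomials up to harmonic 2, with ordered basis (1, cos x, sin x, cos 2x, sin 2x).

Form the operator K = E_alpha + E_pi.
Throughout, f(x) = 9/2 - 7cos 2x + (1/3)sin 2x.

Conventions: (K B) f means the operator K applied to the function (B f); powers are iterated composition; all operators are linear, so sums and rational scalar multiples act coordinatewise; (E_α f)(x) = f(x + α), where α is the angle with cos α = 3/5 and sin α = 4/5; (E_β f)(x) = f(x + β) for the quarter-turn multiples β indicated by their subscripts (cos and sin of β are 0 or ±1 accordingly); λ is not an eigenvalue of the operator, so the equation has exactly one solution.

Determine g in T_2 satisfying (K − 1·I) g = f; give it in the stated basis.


write g with unknown coordinates in the stated basis and equate coefficients in (K − 1·I) g = f
solving from the highest basis element down gives g = 9/2 + (41/25)cos 2x - (511/75)sin 2x
check: K g = 9 - (134/25)cos 2x - (162/25)sin 2x
so K g − 1·g = 9/2 - 7cos 2x + (1/3)sin 2x = f ✓

the result is g(x) = 9/2 + (41/25)cos 2x - (511/75)sin 2x


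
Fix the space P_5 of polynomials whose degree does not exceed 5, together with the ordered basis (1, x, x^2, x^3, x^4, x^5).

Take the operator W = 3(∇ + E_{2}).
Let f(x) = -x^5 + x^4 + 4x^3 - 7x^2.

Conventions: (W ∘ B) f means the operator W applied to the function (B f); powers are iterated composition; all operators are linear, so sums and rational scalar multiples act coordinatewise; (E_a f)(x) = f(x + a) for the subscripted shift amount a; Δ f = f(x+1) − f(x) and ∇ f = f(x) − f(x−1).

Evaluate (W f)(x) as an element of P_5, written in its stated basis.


the image equals g(x) = -3x^5 - 42x^4 - 42x^3 - 129x^2 - 135x - 9

∇ f = -5x^4 + 14x^3 - 4x^2 - 17x + 9
E_{2} f = -x^5 - 9x^4 - 28x^3 - 39x^2 - 28x - 12
(∇ + E_{2}) f = -x^5 - 14x^4 - 14x^3 - 43x^2 - 45x - 3
(3(∇ + E_{2})) f = -3x^5 - 42x^4 - 42x^3 - 129x^2 - 135x - 9


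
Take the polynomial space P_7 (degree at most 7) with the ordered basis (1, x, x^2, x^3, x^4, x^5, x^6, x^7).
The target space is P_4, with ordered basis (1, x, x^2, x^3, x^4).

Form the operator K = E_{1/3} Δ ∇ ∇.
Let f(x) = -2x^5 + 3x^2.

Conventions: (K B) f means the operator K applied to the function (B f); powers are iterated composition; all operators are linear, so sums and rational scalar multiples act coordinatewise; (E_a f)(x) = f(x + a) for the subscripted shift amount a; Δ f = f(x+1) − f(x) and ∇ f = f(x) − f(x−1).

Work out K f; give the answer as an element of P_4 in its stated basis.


the image equals g(x) = -120x^2 + 40x - 100/3

∇ f = -10x^4 + 20x^3 - 20x^2 + 16x - 5
∇ ∇ f = -40x^3 + 120x^2 - 140x + 66
Δ (∇ ∇) f = -120x^2 + 120x - 60
E_{1/3} Δ (∇ ∇) f = -120x^2 + 40x - 100/3
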